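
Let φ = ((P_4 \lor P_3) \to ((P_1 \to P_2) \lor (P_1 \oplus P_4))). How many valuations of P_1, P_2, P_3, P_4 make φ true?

14

P_1 | P_2 | P_3 | P_4 || φ
 F  |  F  |  F  |  F  || T
 F  |  F  |  F  |  T  || T
 F  |  F  |  T  |  F  || T
 F  |  F  |  T  |  T  || T
 F  |  T  |  F  |  F  || T
 F  |  T  |  F  |  T  || T
 F  |  T  |  T  |  F  || T
 F  |  T  |  T  |  T  || T
 T  |  F  |  F  |  F  || T
 T  |  F  |  F  |  T  || F
 T  |  F  |  T  |  F  || T
 T  |  F  |  T  |  T  || F
 T  |  T  |  F  |  F  || T
 T  |  T  |  F  |  T  || T
 T  |  T  |  T  |  F  || T
 T  |  T  |  T  |  T  || T
The formula is true on 14 of the 16 rows.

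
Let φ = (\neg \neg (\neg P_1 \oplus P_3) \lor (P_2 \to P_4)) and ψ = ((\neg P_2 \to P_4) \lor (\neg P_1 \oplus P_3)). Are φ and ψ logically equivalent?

P_1 | P_2 | P_3 | P_4 || φ | ψ
 0  |  0  |  0  |  0  || 1 | 1
 0  |  0  |  0  |  1  || 1 | 1
 0  |  0  |  1  |  0  || 1 | 0
 0  |  0  |  1  |  1  || 1 | 1
 0  |  1  |  0  |  0  || 1 | 1
 0  |  1  |  0  |  1  || 1 | 1
 0  |  1  |  1  |  0  || 0 | 1
 0  |  1  |  1  |  1  || 1 | 1
 1  |  0  |  0  |  0  || 1 | 0
 1  |  0  |  0  |  1  || 1 | 1
 1  |  0  |  1  |  0  || 1 | 1
 1  |  0  |  1  |  1  || 1 | 1
 1  |  1  |  0  |  0  || 0 | 1
 1  |  1  |  0  |  1  || 1 | 1
 1  |  1  |  1  |  0  || 1 | 1
 1  |  1  |  1  |  1  || 1 | 1
The columns differ at P_1=0, P_2=0, P_3=1, P_4=0 (φ=1, ψ=0), so they are not equivalent.

not equivalent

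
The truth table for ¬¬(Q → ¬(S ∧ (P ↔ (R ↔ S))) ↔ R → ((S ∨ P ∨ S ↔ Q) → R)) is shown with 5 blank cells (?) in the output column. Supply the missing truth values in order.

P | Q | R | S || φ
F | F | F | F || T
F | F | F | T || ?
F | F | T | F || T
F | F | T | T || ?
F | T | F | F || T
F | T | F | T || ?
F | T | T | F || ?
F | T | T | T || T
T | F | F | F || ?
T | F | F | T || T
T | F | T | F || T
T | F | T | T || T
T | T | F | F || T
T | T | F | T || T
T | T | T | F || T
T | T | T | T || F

T, T, F, T, T

Row P=F, Q=F, R=F, S=T: (Q → ¬(S ∧ (P ↔ (R ↔ S))) ↔ R → ((S ∨ P ∨ S ↔ Q) → R)) = T, ¬(Q → ¬(S ∧ (P ↔ (R ↔ S))) ↔ R → ((S ∨ P ∨ S ↔ Q) → R)) = F, so the formula = T.
Row P=F, Q=F, R=T, S=T: (Q → ¬(S ∧ (P ↔ (R ↔ S))) ↔ R → ((S ∨ P ∨ S ↔ Q) → R)) = T, ¬(Q → ¬(S ∧ (P ↔ (R ↔ S))) ↔ R → ((S ∨ P ∨ S ↔ Q) → R)) = F, so the formula = T.
Row P=F, Q=T, R=F, S=T: (Q → ¬(S ∧ (P ↔ (R ↔ S))) ↔ R → ((S ∨ P ∨ S ↔ Q) → R)) = F, ¬(Q → ¬(S ∧ (P ↔ (R ↔ S))) ↔ R → ((S ∨ P ∨ S ↔ Q) → R)) = T, so the formula = F.
Row P=F, Q=T, R=T, S=F: (Q → ¬(S ∧ (P ↔ (R ↔ S))) ↔ R → ((S ∨ P ∨ S ↔ Q) → R)) = T, ¬(Q → ¬(S ∧ (P ↔ (R ↔ S))) ↔ R → ((S ∨ P ∨ S ↔ Q) → R)) = F, so the formula = T.
Row P=T, Q=F, R=F, S=F: (Q → ¬(S ∧ (P ↔ (R ↔ S))) ↔ R → ((S ∨ P ∨ S ↔ Q) → R)) = T, ¬(Q → ¬(S ∧ (P ↔ (R ↔ S))) ↔ R → ((S ∨ P ∨ S ↔ Q) → R)) = F, so the formula = T.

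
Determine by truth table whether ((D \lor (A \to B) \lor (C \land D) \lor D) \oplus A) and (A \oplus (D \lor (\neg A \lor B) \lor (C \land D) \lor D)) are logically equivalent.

A  B  C  D  |  φ  ψ
T  T  T  T  |  F  F
T  T  T  F  |  F  F
T  T  F  T  |  F  F
T  T  F  F  |  F  F
T  F  T  T  |  F  F
T  F  T  F  |  T  T
T  F  F  T  |  F  F
T  F  F  F  |  T  T
F  T  T  T  |  T  T
F  T  T  F  |  T  T
F  T  F  T  |  T  T
F  T  F  F  |  T  T
F  F  T  T  |  T  T
F  F  T  F  |  T  T
F  F  F  T  |  T  T
F  F  F  F  |  T  T
The columns for φ and ψ agree on every row, so they are logically equivalent.

equivalent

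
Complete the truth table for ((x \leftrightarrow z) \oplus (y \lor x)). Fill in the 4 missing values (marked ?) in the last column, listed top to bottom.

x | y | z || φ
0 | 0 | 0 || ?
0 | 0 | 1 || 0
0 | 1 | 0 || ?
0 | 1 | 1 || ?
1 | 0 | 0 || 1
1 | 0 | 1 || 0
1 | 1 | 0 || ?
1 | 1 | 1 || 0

1, 0, 1, 1

Row x=0, y=0, z=0: (x \leftrightarrow z) = 1, (y \lor x) = 0, so the formula = 1.
Row x=0, y=1, z=0: (x \leftrightarrow z) = 1, (y \lor x) = 1, so the formula = 0.
Row x=0, y=1, z=1: (x \leftrightarrow z) = 0, (y \lor x) = 1, so the formula = 1.
Row x=1, y=1, z=0: (x \leftrightarrow z) = 0, (y \lor x) = 1, so the formula = 1.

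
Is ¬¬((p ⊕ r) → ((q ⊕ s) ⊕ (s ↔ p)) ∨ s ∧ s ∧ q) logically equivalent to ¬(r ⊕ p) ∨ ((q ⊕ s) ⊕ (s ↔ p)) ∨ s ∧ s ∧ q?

p  q  r  s  |  φ  ψ
F  F  F  F  |  T  T
F  F  F  T  |  T  T
F  F  T  F  |  T  T
F  F  T  T  |  T  T
F  T  F  F  |  T  T
F  T  F  T  |  T  T
F  T  T  F  |  F  F
F  T  T  T  |  T  T
T  F  F  F  |  F  F
T  F  F  T  |  F  F
T  F  T  F  |  T  T
T  F  T  T  |  T  T
T  T  F  F  |  T  T
T  T  F  T  |  T  T
T  T  T  F  |  T  T
T  T  T  T  |  T  T
The columns for φ and ψ agree on every row, so they are logically equivalent.

equivalent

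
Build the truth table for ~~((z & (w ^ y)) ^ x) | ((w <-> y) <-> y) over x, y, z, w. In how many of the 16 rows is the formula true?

x | y | z | w || φ
0 | 0 | 0 | 0 || 0
0 | 0 | 0 | 1 || 1
0 | 0 | 1 | 0 || 0
0 | 0 | 1 | 1 || 1
0 | 1 | 0 | 0 || 0
0 | 1 | 0 | 1 || 1
0 | 1 | 1 | 0 || 1
0 | 1 | 1 | 1 || 1
1 | 0 | 0 | 0 || 1
1 | 0 | 0 | 1 || 1
1 | 0 | 1 | 0 || 1
1 | 0 | 1 | 1 || 1
1 | 1 | 0 | 0 || 1
1 | 1 | 0 | 1 || 1
1 | 1 | 1 | 0 || 0
1 | 1 | 1 | 1 || 1
The formula is true on 12 of the 16 rows.

12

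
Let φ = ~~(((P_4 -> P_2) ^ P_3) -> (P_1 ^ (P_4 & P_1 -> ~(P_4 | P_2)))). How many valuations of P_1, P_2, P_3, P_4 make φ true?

P_1  P_2  P_3  P_4     (P_4 -> P_2)  ((P_4 -> P_2) ^ P_3)  (P_4 & P_1)  (P_4 | P_2)  ~(P_4 | P_2)  φ
 1    1    1    1           1                 0                 1            1            0        1
 1    1    1    0           1                 0                 0            1            0        1
 1    1    0    1           1                 1                 1            1            0        1
 1    1    0    0           1                 1                 0            1            0        0
 1    0    1    1           0                 1                 1            1            0        1
 1    0    1    0           1                 0                 0            0            1        1
 1    0    0    1           0                 0                 1            1            0        1
 1    0    0    0           1                 1                 0            0            1        0
 0    1    1    1           1                 0                 0            1            0        1
 0    1    1    0           1                 0                 0            1            0        1
 0    1    0    1           1                 1                 0            1            0        1
 0    1    0    0           1                 1                 0            1            0        1
 0    0    1    1           0                 1                 0            1            0        1
 0    0    1    0           1                 0                 0            0            1        1
 0    0    0    1           0                 0                 0            1            0        1
 0    0    0    0           1                 1                 0            0            1        1
The formula is true on 14 of the 16 rows.

14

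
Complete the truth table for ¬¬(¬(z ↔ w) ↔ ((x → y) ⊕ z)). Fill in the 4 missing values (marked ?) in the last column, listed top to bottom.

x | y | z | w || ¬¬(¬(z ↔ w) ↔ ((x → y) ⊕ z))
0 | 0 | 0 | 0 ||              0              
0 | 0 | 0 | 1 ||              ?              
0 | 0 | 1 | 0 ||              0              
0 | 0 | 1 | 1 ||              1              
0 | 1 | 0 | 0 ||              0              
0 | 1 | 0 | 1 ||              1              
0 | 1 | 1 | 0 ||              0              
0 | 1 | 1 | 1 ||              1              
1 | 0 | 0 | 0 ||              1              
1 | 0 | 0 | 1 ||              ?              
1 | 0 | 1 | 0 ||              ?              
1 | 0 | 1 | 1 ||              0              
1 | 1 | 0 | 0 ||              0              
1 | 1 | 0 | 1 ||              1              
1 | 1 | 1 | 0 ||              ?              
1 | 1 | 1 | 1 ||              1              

Row x=0, y=0, z=0, w=1: (¬(z ↔ w) ↔ ((x → y) ⊕ z)) = 1, ¬(¬(z ↔ w) ↔ ((x → y) ⊕ z)) = 0, so ¬¬(¬(z ↔ w) ↔ ((x → y) ⊕ z)) = 1.
Row x=1, y=0, z=0, w=1: (¬(z ↔ w) ↔ ((x → y) ⊕ z)) = 0, ¬(¬(z ↔ w) ↔ ((x → y) ⊕ z)) = 1, so ¬¬(¬(z ↔ w) ↔ ((x → y) ⊕ z)) = 0.
Row x=1, y=0, z=1, w=0: (¬(z ↔ w) ↔ ((x → y) ⊕ z)) = 1, ¬(¬(z ↔ w) ↔ ((x → y) ⊕ z)) = 0, so ¬¬(¬(z ↔ w) ↔ ((x → y) ⊕ z)) = 1.
Row x=1, y=1, z=1, w=0: (¬(z ↔ w) ↔ ((x → y) ⊕ z)) = 0, ¬(¬(z ↔ w) ↔ ((x → y) ⊕ z)) = 1, so ¬¬(¬(z ↔ w) ↔ ((x → y) ⊕ z)) = 0.

1, 0, 1, 0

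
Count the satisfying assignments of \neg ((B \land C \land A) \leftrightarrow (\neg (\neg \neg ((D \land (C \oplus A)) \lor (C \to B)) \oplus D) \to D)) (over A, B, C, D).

  A      B      C      D    |  (B \land C \land A)  (C \oplus A)  (D \land (C \oplus A))  (C \to B)    φ  
 True   True   True   True  |          True            False              False              True    False
 True   True   True  False  |          True            False              False              True    False
 True   True  False   True  |         False             True               True              True     True
 True   True  False  False  |         False             True              False              True     True
 True  False   True   True  |         False            False              False             False     True
 True  False   True  False  |         False            False              False             False    False
 True  False  False   True  |         False             True               True              True     True
 True  False  False  False  |         False             True              False              True     True
False   True   True   True  |         False             True               True              True     True
False   True   True  False  |         False             True              False              True     True
False   True  False   True  |         False            False              False              True     True
False   True  False  False  |         False            False              False              True     True
False  False   True   True  |         False             True               True             False     True
False  False   True  False  |         False             True              False             False    False
False  False  False   True  |         False            False              False              True     True
False  False  False  False  |         False            False              False              True     True
The formula is true on 12 of the 16 rows.

12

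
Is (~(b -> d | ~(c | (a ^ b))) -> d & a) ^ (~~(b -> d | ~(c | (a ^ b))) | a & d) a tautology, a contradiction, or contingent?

contradiction

a  b  c  d  |  φ
T  T  T  T  |  F
T  T  T  F  |  F
T  T  F  T  |  F
T  T  F  F  |  F
T  F  T  T  |  F
T  F  T  F  |  F
T  F  F  T  |  F
T  F  F  F  |  F
F  T  T  T  |  F
F  T  T  F  |  F
F  T  F  T  |  F
F  T  F  F  |  F
F  F  T  T  |  F
F  F  T  F  |  F
F  F  F  T  |  F
F  F  F  F  |  F
Every row is F, so the formula is a contradiction.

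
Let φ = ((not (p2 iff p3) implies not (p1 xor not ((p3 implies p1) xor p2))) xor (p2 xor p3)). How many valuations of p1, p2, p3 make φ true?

p1 | p2 | p3 || φ
1  | 1  | 1  || 1
1  | 1  | 0  || 0
1  | 0  | 1  || 1
1  | 0  | 0  || 1
0  | 1  | 1  || 1
0  | 1  | 0  || 1
0  | 0  | 1  || 1
0  | 0  | 0  || 1
The formula is true on 7 of the 8 rows.

7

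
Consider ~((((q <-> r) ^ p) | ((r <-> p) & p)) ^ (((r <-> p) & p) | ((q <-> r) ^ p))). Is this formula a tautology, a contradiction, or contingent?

p | q | r | (q <-> r) | ((q <-> r) ^ p) | (r <-> p) | ((r <-> p) & p) | φ
- | - | - | --------- | --------------- | --------- | --------------- | -
F | F | F |     T     |        T        |     T     |        F        | T
F | F | T |     F     |        F        |     F     |        F        | T
F | T | F |     F     |        F        |     T     |        F        | T
F | T | T |     T     |        T        |     F     |        F        | T
T | F | F |     T     |        F        |     F     |        F        | T
T | F | T |     F     |        T        |     T     |        T        | T
T | T | F |     F     |        T        |     F     |        F        | T
T | T | T |     T     |        F        |     T     |        T        | T
Every row is T, so the formula is a tautology.

tautology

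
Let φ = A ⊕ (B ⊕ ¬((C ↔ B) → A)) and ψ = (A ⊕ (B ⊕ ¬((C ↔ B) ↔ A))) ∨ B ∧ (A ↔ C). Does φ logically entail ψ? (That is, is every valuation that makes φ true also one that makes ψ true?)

no

A  B  C  |  φ  ψ
F  F  F  |  T  T
F  F  T  |  F  F
F  T  F  |  T  T
F  T  T  |  F  F
T  F  F  |  T  T
T  F  T  |  T  F
T  T  F  |  F  T
T  T  T  |  F  T
At A=T, B=F, C=T we have φ true but ψ false, so φ does not entail ψ.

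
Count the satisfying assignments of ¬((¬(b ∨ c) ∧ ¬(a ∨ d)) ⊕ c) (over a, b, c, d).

a | b | c | d || (b ∨ c) | ¬(b ∨ c) | (a ∨ d) | ¬(a ∨ d) | (¬(b ∨ c) ∧ ¬(a ∨ d)) | ((¬(b ∨ c) ∧ ¬(a ∨ d)) ⊕ c) | ¬((¬(b ∨ c) ∧ ¬(a ∨ d)) ⊕ c)
T | T | T | T ||    T    |    F     |    T    |    F     |           F           |              T              |              F              
T | T | T | F ||    T    |    F     |    T    |    F     |           F           |              T              |              F              
T | T | F | T ||    T    |    F     |    T    |    F     |           F           |              F              |              T              
T | T | F | F ||    T    |    F     |    T    |    F     |           F           |              F              |              T              
T | F | T | T ||    T    |    F     |    T    |    F     |           F           |              T              |              F              
T | F | T | F ||    T    |    F     |    T    |    F     |           F           |              T              |              F              
T | F | F | T ||    F    |    T     |    T    |    F     |           F           |              F              |              T              
T | F | F | F ||    F    |    T     |    T    |    F     |           F           |              F              |              T              
F | T | T | T ||    T    |    F     |    T    |    F     |           F           |              T              |              F              
F | T | T | F ||    T    |    F     |    F    |    T     |           F           |              T              |              F              
F | T | F | T ||    T    |    F     |    T    |    F     |           F           |              F              |              T              
F | T | F | F ||    T    |    F     |    F    |    T     |           F           |              F              |              T              
F | F | T | T ||    T    |    F     |    T    |    F     |           F           |              T              |              F              
F | F | T | F ||    T    |    F     |    F    |    T     |           F           |              T              |              F              
F | F | F | T ||    F    |    T     |    T    |    F     |           F           |              F              |              T              
F | F | F | F ||    F    |    T     |    F    |    T     |           T           |              T              |              F              
The formula is true on 7 of the 16 rows.

7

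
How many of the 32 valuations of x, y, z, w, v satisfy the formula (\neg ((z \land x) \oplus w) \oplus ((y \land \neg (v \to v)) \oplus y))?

16

x | y | z | w | v | φ
- | - | - | - | - | -
1 | 1 | 1 | 1 | 1 | 0
1 | 1 | 1 | 1 | 0 | 0
1 | 1 | 1 | 0 | 1 | 1
1 | 1 | 1 | 0 | 0 | 1
1 | 1 | 0 | 1 | 1 | 1
1 | 1 | 0 | 1 | 0 | 1
1 | 1 | 0 | 0 | 1 | 0
1 | 1 | 0 | 0 | 0 | 0
1 | 0 | 1 | 1 | 1 | 1
1 | 0 | 1 | 1 | 0 | 1
1 | 0 | 1 | 0 | 1 | 0
1 | 0 | 1 | 0 | 0 | 0
1 | 0 | 0 | 1 | 1 | 0
1 | 0 | 0 | 1 | 0 | 0
1 | 0 | 0 | 0 | 1 | 1
1 | 0 | 0 | 0 | 0 | 1
0 | 1 | 1 | 1 | 1 | 1
0 | 1 | 1 | 1 | 0 | 1
0 | 1 | 1 | 0 | 1 | 0
0 | 1 | 1 | 0 | 0 | 0
0 | 1 | 0 | 1 | 1 | 1
0 | 1 | 0 | 1 | 0 | 1
0 | 1 | 0 | 0 | 1 | 0
0 | 1 | 0 | 0 | 0 | 0
0 | 0 | 1 | 1 | 1 | 0
0 | 0 | 1 | 1 | 0 | 0
0 | 0 | 1 | 0 | 1 | 1
0 | 0 | 1 | 0 | 0 | 1
0 | 0 | 0 | 1 | 1 | 0
0 | 0 | 0 | 1 | 0 | 0
0 | 0 | 0 | 0 | 1 | 1
0 | 0 | 0 | 0 | 0 | 1
The formula is true on 16 of the 32 rows.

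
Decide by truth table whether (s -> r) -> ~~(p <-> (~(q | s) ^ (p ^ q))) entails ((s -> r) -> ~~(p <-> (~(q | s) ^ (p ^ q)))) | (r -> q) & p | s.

p | q | r | s || φ | ψ
1 | 1 | 1 | 1 || 0 | 1
1 | 1 | 1 | 0 || 0 | 1
1 | 1 | 0 | 1 || 1 | 1
1 | 1 | 0 | 0 || 0 | 1
1 | 0 | 1 | 1 || 1 | 1
1 | 0 | 1 | 0 || 0 | 0
1 | 0 | 0 | 1 || 1 | 1
1 | 0 | 0 | 0 || 0 | 1
0 | 1 | 1 | 1 || 0 | 1
0 | 1 | 1 | 0 || 0 | 0
0 | 1 | 0 | 1 || 1 | 1
0 | 1 | 0 | 0 || 0 | 0
0 | 0 | 1 | 1 || 1 | 1
0 | 0 | 1 | 0 || 0 | 0
0 | 0 | 0 | 1 || 1 | 1
0 | 0 | 0 | 0 || 0 | 0
In every row where φ is true, ψ is also true, so φ ⊨ ψ.

yes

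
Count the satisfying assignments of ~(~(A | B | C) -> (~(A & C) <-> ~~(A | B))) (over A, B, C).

A  B  C     (A | B | C)  ~(A | B | C)  (A & C)  ~(A & C)  (A | B)  ~(A | B)  ~~(A | B)  (~(A & C) <-> ~~(A | B))  φ
F  F  F          F            T           F        T         F        T          F                 F              T
F  F  T          T            F           F        T         F        T          F                 F              F
F  T  F          T            F           F        T         T        F          T                 T              F
F  T  T          T            F           F        T         T        F          T                 T              F
T  F  F          T            F           F        T         T        F          T                 T              F
T  F  T          T            F           T        F         T        F          T                 F              F
T  T  F          T            F           F        T         T        F          T                 T              F
T  T  T          T            F           T        F         T        F          T                 F              F
The formula is true on 1 of the 8 rows.

1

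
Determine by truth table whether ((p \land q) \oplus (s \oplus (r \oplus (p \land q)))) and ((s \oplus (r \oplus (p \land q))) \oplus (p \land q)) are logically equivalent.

p | q | r | s || φ | ψ
T | T | T | T || F | F
T | T | T | F || T | T
T | T | F | T || T | T
T | T | F | F || F | F
T | F | T | T || F | F
T | F | T | F || T | T
T | F | F | T || T | T
T | F | F | F || F | F
F | T | T | T || F | F
F | T | T | F || T | T
F | T | F | T || T | T
F | T | F | F || F | F
F | F | T | T || F | F
F | F | T | F || T | T
F | F | F | T || T | T
F | F | F | F || F | F
The columns for φ and ψ agree on every row, so they are logically equivalent.

equivalent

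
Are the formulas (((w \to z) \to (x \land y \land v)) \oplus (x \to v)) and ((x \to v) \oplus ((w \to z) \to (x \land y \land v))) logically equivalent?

x | y | z | w | v || φ | ψ
1 | 1 | 1 | 1 | 1 || 0 | 0
1 | 1 | 1 | 1 | 0 || 0 | 0
1 | 1 | 1 | 0 | 1 || 0 | 0
1 | 1 | 1 | 0 | 0 || 0 | 0
1 | 1 | 0 | 1 | 1 || 0 | 0
1 | 1 | 0 | 1 | 0 || 1 | 1
1 | 1 | 0 | 0 | 1 || 0 | 0
1 | 1 | 0 | 0 | 0 || 0 | 0
1 | 0 | 1 | 1 | 1 || 1 | 1
1 | 0 | 1 | 1 | 0 || 0 | 0
1 | 0 | 1 | 0 | 1 || 1 | 1
1 | 0 | 1 | 0 | 0 || 0 | 0
1 | 0 | 0 | 1 | 1 || 0 | 0
1 | 0 | 0 | 1 | 0 || 1 | 1
1 | 0 | 0 | 0 | 1 || 1 | 1
1 | 0 | 0 | 0 | 0 || 0 | 0
0 | 1 | 1 | 1 | 1 || 1 | 1
0 | 1 | 1 | 1 | 0 || 1 | 1
0 | 1 | 1 | 0 | 1 || 1 | 1
0 | 1 | 1 | 0 | 0 || 1 | 1
0 | 1 | 0 | 1 | 1 || 0 | 0
0 | 1 | 0 | 1 | 0 || 0 | 0
0 | 1 | 0 | 0 | 1 || 1 | 1
0 | 1 | 0 | 0 | 0 || 1 | 1
0 | 0 | 1 | 1 | 1 || 1 | 1
0 | 0 | 1 | 1 | 0 || 1 | 1
0 | 0 | 1 | 0 | 1 || 1 | 1
0 | 0 | 1 | 0 | 0 || 1 | 1
0 | 0 | 0 | 1 | 1 || 0 | 0
0 | 0 | 0 | 1 | 0 || 0 | 0
0 | 0 | 0 | 0 | 1 || 1 | 1
0 | 0 | 0 | 0 | 0 || 1 | 1
The columns for φ and ψ agree on every row, so they are logically equivalent.

equivalent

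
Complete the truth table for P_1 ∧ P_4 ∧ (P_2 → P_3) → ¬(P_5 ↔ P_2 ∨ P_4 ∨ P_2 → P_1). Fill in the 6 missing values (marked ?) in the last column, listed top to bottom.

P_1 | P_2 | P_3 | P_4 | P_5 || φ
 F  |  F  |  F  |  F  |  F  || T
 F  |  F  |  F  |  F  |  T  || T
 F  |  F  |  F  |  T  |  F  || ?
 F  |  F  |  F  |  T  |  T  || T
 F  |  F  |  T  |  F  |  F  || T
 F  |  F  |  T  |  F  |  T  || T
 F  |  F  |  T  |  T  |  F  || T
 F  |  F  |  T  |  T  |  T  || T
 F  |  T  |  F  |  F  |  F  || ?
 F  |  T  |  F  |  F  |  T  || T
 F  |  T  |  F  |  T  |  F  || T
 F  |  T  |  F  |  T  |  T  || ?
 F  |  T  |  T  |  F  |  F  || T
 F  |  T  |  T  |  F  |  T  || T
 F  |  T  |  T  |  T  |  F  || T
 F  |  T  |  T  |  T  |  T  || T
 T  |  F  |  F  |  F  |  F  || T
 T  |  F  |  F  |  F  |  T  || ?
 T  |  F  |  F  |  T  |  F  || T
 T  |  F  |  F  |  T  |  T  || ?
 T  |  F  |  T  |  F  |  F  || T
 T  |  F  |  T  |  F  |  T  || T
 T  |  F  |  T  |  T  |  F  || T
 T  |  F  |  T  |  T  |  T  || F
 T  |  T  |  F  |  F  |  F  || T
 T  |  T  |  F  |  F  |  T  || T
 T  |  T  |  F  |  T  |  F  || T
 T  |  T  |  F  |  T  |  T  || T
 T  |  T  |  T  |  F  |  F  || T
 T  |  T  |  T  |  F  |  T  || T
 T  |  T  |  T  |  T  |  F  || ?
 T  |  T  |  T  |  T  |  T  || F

T, T, T, T, F, T

Row P_1=F, P_2=F, P_3=F, P_4=T, P_5=F: (P_1 ∧ P_4 ∧ (P_2 → P_3)) = F, ¬(P_5 ↔ P_2 ∨ P_4 ∨ P_2 → P_1) = F, so the formula = T.
Row P_1=F, P_2=T, P_3=F, P_4=F, P_5=F: (P_1 ∧ P_4 ∧ (P_2 → P_3)) = F, ¬(P_5 ↔ P_2 ∨ P_4 ∨ P_2 → P_1) = F, so the formula = T.
Row P_1=F, P_2=T, P_3=F, P_4=T, P_5=T: (P_1 ∧ P_4 ∧ (P_2 → P_3)) = F, ¬(P_5 ↔ P_2 ∨ P_4 ∨ P_2 → P_1) = T, so the formula = T.
Row P_1=T, P_2=F, P_3=F, P_4=F, P_5=T: (P_1 ∧ P_4 ∧ (P_2 → P_3)) = F, ¬(P_5 ↔ P_2 ∨ P_4 ∨ P_2 → P_1) = F, so the formula = T.
Row P_1=T, P_2=F, P_3=F, P_4=T, P_5=T: (P_1 ∧ P_4 ∧ (P_2 → P_3)) = T, ¬(P_5 ↔ P_2 ∨ P_4 ∨ P_2 → P_1) = F, so the formula = F.
Row P_1=T, P_2=T, P_3=T, P_4=T, P_5=F: (P_1 ∧ P_4 ∧ (P_2 → P_3)) = T, ¬(P_5 ↔ P_2 ∨ P_4 ∨ P_2 → P_1) = T, so the formula = T.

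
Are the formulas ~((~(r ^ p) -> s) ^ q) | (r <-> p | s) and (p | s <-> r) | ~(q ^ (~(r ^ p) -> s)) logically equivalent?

p  q  r  s  |  φ  ψ
1  1  1  1  |  1  1
1  1  1  0  |  1  1
1  1  0  1  |  1  1
1  1  0  0  |  1  1
1  0  1  1  |  1  1
1  0  1  0  |  1  1
1  0  0  1  |  0  0
1  0  0  0  |  0  0
0  1  1  1  |  1  1
0  1  1  0  |  1  1
0  1  0  1  |  1  1
0  1  0  0  |  1  1
0  0  1  1  |  1  1
0  0  1  0  |  0  0
0  0  0  1  |  0  0
0  0  0  0  |  1  1
The columns for φ and ψ agree on every row, so they are logically equivalent.

equivalent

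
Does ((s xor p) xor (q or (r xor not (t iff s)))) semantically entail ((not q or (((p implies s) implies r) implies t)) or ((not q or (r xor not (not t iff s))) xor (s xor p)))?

no

p | q | r | s | t || φ | ψ
1 | 1 | 1 | 1 | 1 || 1 | 1
1 | 1 | 1 | 1 | 0 || 1 | 1
1 | 1 | 1 | 0 | 1 || 0 | 1
1 | 1 | 1 | 0 | 0 || 0 | 1
1 | 1 | 0 | 1 | 1 || 1 | 1
1 | 1 | 0 | 1 | 0 || 1 | 1
1 | 1 | 0 | 0 | 1 || 0 | 1
1 | 1 | 0 | 0 | 0 || 0 | 0
1 | 0 | 1 | 1 | 1 || 1 | 1
1 | 0 | 1 | 1 | 0 || 0 | 1
1 | 0 | 1 | 0 | 1 || 1 | 1
1 | 0 | 1 | 0 | 0 || 0 | 1
1 | 0 | 0 | 1 | 1 || 0 | 1
1 | 0 | 0 | 1 | 0 || 1 | 1
1 | 0 | 0 | 0 | 1 || 0 | 1
1 | 0 | 0 | 0 | 0 || 1 | 1
0 | 1 | 1 | 1 | 1 || 0 | 1
0 | 1 | 1 | 1 | 0 || 0 | 0
0 | 1 | 1 | 0 | 1 || 1 | 1
0 | 1 | 1 | 0 | 0 || 1 | 0
0 | 1 | 0 | 1 | 1 || 0 | 1
0 | 1 | 0 | 1 | 0 || 0 | 1
0 | 1 | 0 | 0 | 1 || 1 | 1
0 | 1 | 0 | 0 | 0 || 1 | 1
0 | 0 | 1 | 1 | 1 || 0 | 1
0 | 0 | 1 | 1 | 0 || 1 | 1
0 | 0 | 1 | 0 | 1 || 0 | 1
0 | 0 | 1 | 0 | 0 || 1 | 1
0 | 0 | 0 | 1 | 1 || 1 | 1
0 | 0 | 0 | 1 | 0 || 0 | 1
0 | 0 | 0 | 0 | 1 || 1 | 1
0 | 0 | 0 | 0 | 0 || 0 | 1
At p=0, q=1, r=1, s=0, t=0 we have φ true but ψ false, so φ does not entail ψ.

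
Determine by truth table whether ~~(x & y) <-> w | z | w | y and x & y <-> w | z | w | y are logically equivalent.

x | y | z | w || φ | ψ
1 | 1 | 1 | 1 || 1 | 1
1 | 1 | 1 | 0 || 1 | 1
1 | 1 | 0 | 1 || 1 | 1
1 | 1 | 0 | 0 || 1 | 1
1 | 0 | 1 | 1 || 0 | 0
1 | 0 | 1 | 0 || 0 | 0
1 | 0 | 0 | 1 || 0 | 0
1 | 0 | 0 | 0 || 1 | 1
0 | 1 | 1 | 1 || 0 | 0
0 | 1 | 1 | 0 || 0 | 0
0 | 1 | 0 | 1 || 0 | 0
0 | 1 | 0 | 0 || 0 | 0
0 | 0 | 1 | 1 || 0 | 0
0 | 0 | 1 | 0 || 0 | 0
0 | 0 | 0 | 1 || 0 | 0
0 | 0 | 0 | 0 || 1 | 1
The columns for φ and ψ agree on every row, so they are logically equivalent.

equivalent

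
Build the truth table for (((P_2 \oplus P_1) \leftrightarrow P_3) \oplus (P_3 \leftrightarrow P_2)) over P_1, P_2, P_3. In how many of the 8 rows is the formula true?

P_1 | P_2 | P_3 | (P_2 \oplus P_1) | (P_3 \leftrightarrow P_2) | φ
--- | --- | --- | ---------------- | ------------------------- | -
 T  |  T  |  T  |        F         |             T             | T
 T  |  T  |  F  |        F         |             F             | T
 T  |  F  |  T  |        T         |             F             | T
 T  |  F  |  F  |        T         |             T             | T
 F  |  T  |  T  |        T         |             T             | F
 F  |  T  |  F  |        T         |             F             | F
 F  |  F  |  T  |        F         |             F             | F
 F  |  F  |  F  |        F         |             T             | F
The formula is true on 4 of the 8 rows.

4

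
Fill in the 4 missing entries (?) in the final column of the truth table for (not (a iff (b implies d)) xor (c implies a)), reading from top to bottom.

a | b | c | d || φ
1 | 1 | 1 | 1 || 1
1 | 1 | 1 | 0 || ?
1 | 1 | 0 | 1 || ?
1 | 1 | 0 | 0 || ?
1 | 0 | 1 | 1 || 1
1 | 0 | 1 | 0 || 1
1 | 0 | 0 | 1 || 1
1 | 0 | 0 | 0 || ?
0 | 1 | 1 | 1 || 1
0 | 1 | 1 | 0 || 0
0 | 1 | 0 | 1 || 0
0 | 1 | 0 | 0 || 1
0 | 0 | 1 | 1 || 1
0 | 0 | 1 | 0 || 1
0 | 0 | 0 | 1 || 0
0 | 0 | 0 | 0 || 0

Row a=1, b=1, c=1, d=0: not (a iff (b implies d)) = 1, (c implies a) = 1, so the formula = 0.
Row a=1, b=1, c=0, d=1: not (a iff (b implies d)) = 0, (c implies a) = 1, so the formula = 1.
Row a=1, b=1, c=0, d=0: not (a iff (b implies d)) = 1, (c implies a) = 1, so the formula = 0.
Row a=1, b=0, c=0, d=0: not (a iff (b implies d)) = 0, (c implies a) = 1, so the formula = 1.

0, 1, 0, 1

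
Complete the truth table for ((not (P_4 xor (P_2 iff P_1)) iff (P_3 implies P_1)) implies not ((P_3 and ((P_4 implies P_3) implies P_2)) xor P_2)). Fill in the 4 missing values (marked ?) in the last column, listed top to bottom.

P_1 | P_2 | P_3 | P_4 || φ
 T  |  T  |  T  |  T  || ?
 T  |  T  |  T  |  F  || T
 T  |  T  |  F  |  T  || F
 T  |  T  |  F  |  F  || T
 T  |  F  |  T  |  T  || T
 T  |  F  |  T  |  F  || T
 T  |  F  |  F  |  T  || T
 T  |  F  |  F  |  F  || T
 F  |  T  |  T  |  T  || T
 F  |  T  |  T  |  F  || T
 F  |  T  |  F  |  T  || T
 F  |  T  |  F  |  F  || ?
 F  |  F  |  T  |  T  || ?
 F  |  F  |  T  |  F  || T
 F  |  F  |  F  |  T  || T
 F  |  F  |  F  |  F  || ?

T, F, T, T

Row P_1=T, P_2=T, P_3=T, P_4=T: (not (P_4 xor (P_2 iff P_1)) iff (P_3 implies P_1)) = T, not ((P_3 and ((P_4 implies P_3) implies P_2)) xor P_2) = T, so the formula = T.
Row P_1=F, P_2=T, P_3=F, P_4=F: (not (P_4 xor (P_2 iff P_1)) iff (P_3 implies P_1)) = T, not ((P_3 and ((P_4 implies P_3) implies P_2)) xor P_2) = F, so the formula = F.
Row P_1=F, P_2=F, P_3=T, P_4=T: (not (P_4 xor (P_2 iff P_1)) iff (P_3 implies P_1)) = F, not ((P_3 and ((P_4 implies P_3) implies P_2)) xor P_2) = T, so the formula = T.
Row P_1=F, P_2=F, P_3=F, P_4=F: (not (P_4 xor (P_2 iff P_1)) iff (P_3 implies P_1)) = F, not ((P_3 and ((P_4 implies P_3) implies P_2)) xor P_2) = T, so the formula = T.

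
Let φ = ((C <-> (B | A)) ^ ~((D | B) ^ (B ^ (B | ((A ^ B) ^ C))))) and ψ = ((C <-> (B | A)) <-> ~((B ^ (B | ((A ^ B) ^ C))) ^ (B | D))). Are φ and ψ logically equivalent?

A  B  C  D  |  φ  ψ
T  T  T  T  |  T  F
T  T  T  F  |  T  F
T  T  F  T  |  F  T
T  T  F  F  |  F  T
T  F  T  T  |  T  F
T  F  T  F  |  F  T
T  F  F  T  |  T  F
T  F  F  F  |  F  T
F  T  T  T  |  T  F
F  T  T  F  |  T  F
F  T  F  T  |  F  T
F  T  F  F  |  F  T
F  F  T  T  |  T  F
F  F  T  F  |  F  T
F  F  F  T  |  T  F
F  F  F  F  |  F  T
The columns differ at A=T, B=T, C=T, D=T (φ=T, ψ=F), so they are not equivalent.

not equivalent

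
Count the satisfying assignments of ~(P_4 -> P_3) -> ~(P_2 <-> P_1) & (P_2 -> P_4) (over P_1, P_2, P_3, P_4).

P_1 | P_2 | P_3 | P_4 || φ
 1  |  1  |  1  |  1  || 1
 1  |  1  |  1  |  0  || 1
 1  |  1  |  0  |  1  || 0
 1  |  1  |  0  |  0  || 1
 1  |  0  |  1  |  1  || 1
 1  |  0  |  1  |  0  || 1
 1  |  0  |  0  |  1  || 1
 1  |  0  |  0  |  0  || 1
 0  |  1  |  1  |  1  || 1
 0  |  1  |  1  |  0  || 1
 0  |  1  |  0  |  1  || 1
 0  |  1  |  0  |  0  || 1
 0  |  0  |  1  |  1  || 1
 0  |  0  |  1  |  0  || 1
 0  |  0  |  0  |  1  || 0
 0  |  0  |  0  |  0  || 1
The formula is true on 14 of the 16 rows.

14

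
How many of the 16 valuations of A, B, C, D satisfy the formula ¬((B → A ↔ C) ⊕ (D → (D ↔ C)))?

10

A | B | C | D || ¬(((B → A) ↔ C) ⊕ (D → (D ↔ C)))
T | T | T | T ||                T                
T | T | T | F ||                T                
T | T | F | T ||                T                
T | T | F | F ||                F                
T | F | T | T ||                T                
T | F | T | F ||                T                
T | F | F | T ||                T                
T | F | F | F ||                F                
F | T | T | T ||                F                
F | T | T | F ||                F                
F | T | F | T ||                F                
F | T | F | F ||                T                
F | F | T | T ||                T                
F | F | T | F ||                T                
F | F | F | T ||                T                
F | F | F | F ||                F                
The formula is true on 10 of the 16 rows.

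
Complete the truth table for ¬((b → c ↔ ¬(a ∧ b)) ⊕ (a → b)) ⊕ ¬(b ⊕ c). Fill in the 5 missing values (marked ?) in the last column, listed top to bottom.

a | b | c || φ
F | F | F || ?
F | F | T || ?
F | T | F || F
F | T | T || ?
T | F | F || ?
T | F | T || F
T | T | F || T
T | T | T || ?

F, T, F, T, T

Row a=F, b=F, c=F: ¬((b → c ↔ ¬(a ∧ b)) ⊕ (a → b)) = T, ¬(b ⊕ c) = T, so the formula = F.
Row a=F, b=F, c=T: ¬((b → c ↔ ¬(a ∧ b)) ⊕ (a → b)) = T, ¬(b ⊕ c) = F, so the formula = T.
Row a=F, b=T, c=T: ¬((b → c ↔ ¬(a ∧ b)) ⊕ (a → b)) = T, ¬(b ⊕ c) = T, so the formula = F.
Row a=T, b=F, c=F: ¬((b → c ↔ ¬(a ∧ b)) ⊕ (a → b)) = F, ¬(b ⊕ c) = T, so the formula = T.
Row a=T, b=T, c=T: ¬((b → c ↔ ¬(a ∧ b)) ⊕ (a → b)) = F, ¬(b ⊕ c) = T, so the formula = T.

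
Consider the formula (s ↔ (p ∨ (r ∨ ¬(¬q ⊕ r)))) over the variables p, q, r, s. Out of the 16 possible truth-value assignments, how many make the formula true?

p  q  r  s  |  ¬q  (¬q ⊕ r)  ¬(¬q ⊕ r)  (r ∨ ¬(¬q ⊕ r))  (p ∨ (r ∨ ¬(¬q ⊕ r)))  (s ↔ (p ∨ (r ∨ ¬(¬q ⊕ r))))
T  T  T  T  |  F      T          F             T                   T                         T             
T  T  T  F  |  F      T          F             T                   T                         F             
T  T  F  T  |  F      F          T             T                   T                         T             
T  T  F  F  |  F      F          T             T                   T                         F             
T  F  T  T  |  T      F          T             T                   T                         T             
T  F  T  F  |  T      F          T             T                   T                         F             
T  F  F  T  |  T      T          F             F                   T                         T             
T  F  F  F  |  T      T          F             F                   T                         F             
F  T  T  T  |  F      T          F             T                   T                         T             
F  T  T  F  |  F      T          F             T                   T                         F             
F  T  F  T  |  F      F          T             T                   T                         T             
F  T  F  F  |  F      F          T             T                   T                         F             
F  F  T  T  |  T      F          T             T                   T                         T             
F  F  T  F  |  T      F          T             T                   T                         F             
F  F  F  T  |  T      T          F             F                   F                         F             
F  F  F  F  |  T      T          F             F                   F                         T             
The formula is true on 8 of the 16 rows.

8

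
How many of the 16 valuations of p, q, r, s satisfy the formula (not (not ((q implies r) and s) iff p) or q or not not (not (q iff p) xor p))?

12

p | q | r | s || (q implies r) | ((q implies r) and s) | not ((q implies r) and s) | (q iff p) | not (q iff p) | (not (q iff p) xor p) | not (not (q iff p) xor p) | φ
F | F | F | F ||       T       |           F           |             T             |     T     |       F       |           F           |             T             | T
F | F | F | T ||       T       |           T           |             F             |     T     |       F       |           F           |             T             | F
F | F | T | F ||       T       |           F           |             T             |     T     |       F       |           F           |             T             | T
F | F | T | T ||       T       |           T           |             F             |     T     |       F       |           F           |             T             | F
F | T | F | F ||       F       |           F           |             T             |     F     |       T       |           T           |             F             | T
F | T | F | T ||       F       |           F           |             T             |     F     |       T       |           T           |             F             | T
F | T | T | F ||       T       |           F           |             T             |     F     |       T       |           T           |             F             | T
F | T | T | T ||       T       |           T           |             F             |     F     |       T       |           T           |             F             | T
T | F | F | F ||       T       |           F           |             T             |     F     |       T       |           F           |             T             | F
T | F | F | T ||       T       |           T           |             F             |     F     |       T       |           F           |             T             | T
T | F | T | F ||       T       |           F           |             T             |     F     |       T       |           F           |             T             | F
T | F | T | T ||       T       |           T           |             F             |     F     |       T       |           F           |             T             | T
T | T | F | F ||       F       |           F           |             T             |     T     |       F       |           T           |             F             | T
T | T | F | T ||       F       |           F           |             T             |     T     |       F       |           T           |             F             | T
T | T | T | F ||       T       |           F           |             T             |     T     |       F       |           T           |             F             | T
T | T | T | T ||       T       |           T           |             F             |     T     |       F       |           T           |             F             | T
The formula is true on 12 of the 16 rows.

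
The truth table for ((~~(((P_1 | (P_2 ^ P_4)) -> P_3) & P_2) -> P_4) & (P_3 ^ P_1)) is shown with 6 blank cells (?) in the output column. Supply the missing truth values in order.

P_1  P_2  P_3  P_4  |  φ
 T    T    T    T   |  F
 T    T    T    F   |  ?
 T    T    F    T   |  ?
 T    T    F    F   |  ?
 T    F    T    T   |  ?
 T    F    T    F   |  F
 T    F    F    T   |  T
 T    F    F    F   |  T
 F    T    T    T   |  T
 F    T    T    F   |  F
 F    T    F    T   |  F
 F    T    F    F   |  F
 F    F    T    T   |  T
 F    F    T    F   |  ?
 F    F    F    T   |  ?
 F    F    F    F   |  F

F, T, T, F, T, F

Row P_1=T, P_2=T, P_3=T, P_4=F: (~~(((P_1 | (P_2 ^ P_4)) -> P_3) & P_2) -> P_4) = F, (P_3 ^ P_1) = F, so the formula = F.
Row P_1=T, P_2=T, P_3=F, P_4=T: (~~(((P_1 | (P_2 ^ P_4)) -> P_3) & P_2) -> P_4) = T, (P_3 ^ P_1) = T, so the formula = T.
Row P_1=T, P_2=T, P_3=F, P_4=F: (~~(((P_1 | (P_2 ^ P_4)) -> P_3) & P_2) -> P_4) = T, (P_3 ^ P_1) = T, so the formula = T.
Row P_1=T, P_2=F, P_3=T, P_4=T: (~~(((P_1 | (P_2 ^ P_4)) -> P_3) & P_2) -> P_4) = T, (P_3 ^ P_1) = F, so the formula = F.
Row P_1=F, P_2=F, P_3=T, P_4=F: (~~(((P_1 | (P_2 ^ P_4)) -> P_3) & P_2) -> P_4) = T, (P_3 ^ P_1) = T, so the formula = T.
Row P_1=F, P_2=F, P_3=F, P_4=T: (~~(((P_1 | (P_2 ^ P_4)) -> P_3) & P_2) -> P_4) = T, (P_3 ^ P_1) = F, so the formula = F.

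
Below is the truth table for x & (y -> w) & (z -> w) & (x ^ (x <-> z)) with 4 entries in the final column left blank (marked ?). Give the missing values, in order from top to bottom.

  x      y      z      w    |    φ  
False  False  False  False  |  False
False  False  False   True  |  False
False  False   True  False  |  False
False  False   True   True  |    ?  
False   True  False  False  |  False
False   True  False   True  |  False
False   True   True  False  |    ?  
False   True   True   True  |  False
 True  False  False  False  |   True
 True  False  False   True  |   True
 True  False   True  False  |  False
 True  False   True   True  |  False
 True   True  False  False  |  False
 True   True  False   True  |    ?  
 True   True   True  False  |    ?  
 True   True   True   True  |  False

False, False, True, False

Row x=False, y=False, z=True, w=True: (y -> w) = True, (z -> w) = True, (x ^ (x <-> z)) = False, so the formula = False.
Row x=False, y=True, z=True, w=False: (y -> w) = False, (z -> w) = False, (x ^ (x <-> z)) = False, so the formula = False.
Row x=True, y=True, z=False, w=True: (y -> w) = True, (z -> w) = True, (x ^ (x <-> z)) = True, so the formula = True.
Row x=True, y=True, z=True, w=False: (y -> w) = False, (z -> w) = False, (x ^ (x <-> z)) = False, so the formula = False.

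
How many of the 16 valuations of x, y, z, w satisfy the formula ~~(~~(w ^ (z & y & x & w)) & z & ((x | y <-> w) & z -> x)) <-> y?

6

x | y | z | w | φ
- | - | - | - | -
F | F | F | F | T
F | F | F | T | T
F | F | T | F | T
F | F | T | T | F
F | T | F | F | F
F | T | F | T | F
F | T | T | F | F
F | T | T | T | F
T | F | F | F | T
T | F | F | T | T
T | F | T | F | T
T | F | T | T | F
T | T | F | F | F
T | T | F | T | F
T | T | T | F | F
T | T | T | T | F
The formula is true on 6 of the 16 rows.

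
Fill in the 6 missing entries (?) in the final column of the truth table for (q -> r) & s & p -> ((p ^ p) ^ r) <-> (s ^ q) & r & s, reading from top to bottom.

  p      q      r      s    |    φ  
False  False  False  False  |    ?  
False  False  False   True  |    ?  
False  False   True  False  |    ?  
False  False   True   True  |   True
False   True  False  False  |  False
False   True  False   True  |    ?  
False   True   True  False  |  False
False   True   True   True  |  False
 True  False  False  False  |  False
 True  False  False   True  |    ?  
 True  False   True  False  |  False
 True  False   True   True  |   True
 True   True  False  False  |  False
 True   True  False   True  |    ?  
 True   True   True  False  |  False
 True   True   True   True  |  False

False, False, False, False, True, False

Row p=False, q=False, r=False, s=False: ((q -> r) & s & p -> ((p ^ p) ^ r)) = True, ((s ^ q) & r & s) = False, so the formula = False.
Row p=False, q=False, r=False, s=True: ((q -> r) & s & p -> ((p ^ p) ^ r)) = True, ((s ^ q) & r & s) = False, so the formula = False.
Row p=False, q=False, r=True, s=False: ((q -> r) & s & p -> ((p ^ p) ^ r)) = True, ((s ^ q) & r & s) = False, so the formula = False.
Row p=False, q=True, r=False, s=True: ((q -> r) & s & p -> ((p ^ p) ^ r)) = True, ((s ^ q) & r & s) = False, so the formula = False.
Row p=True, q=False, r=False, s=True: ((q -> r) & s & p -> ((p ^ p) ^ r)) = False, ((s ^ q) & r & s) = False, so the formula = True.
Row p=True, q=True, r=False, s=True: ((q -> r) & s & p -> ((p ^ p) ^ r)) = True, ((s ^ q) & r & s) = False, so the formula = False.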